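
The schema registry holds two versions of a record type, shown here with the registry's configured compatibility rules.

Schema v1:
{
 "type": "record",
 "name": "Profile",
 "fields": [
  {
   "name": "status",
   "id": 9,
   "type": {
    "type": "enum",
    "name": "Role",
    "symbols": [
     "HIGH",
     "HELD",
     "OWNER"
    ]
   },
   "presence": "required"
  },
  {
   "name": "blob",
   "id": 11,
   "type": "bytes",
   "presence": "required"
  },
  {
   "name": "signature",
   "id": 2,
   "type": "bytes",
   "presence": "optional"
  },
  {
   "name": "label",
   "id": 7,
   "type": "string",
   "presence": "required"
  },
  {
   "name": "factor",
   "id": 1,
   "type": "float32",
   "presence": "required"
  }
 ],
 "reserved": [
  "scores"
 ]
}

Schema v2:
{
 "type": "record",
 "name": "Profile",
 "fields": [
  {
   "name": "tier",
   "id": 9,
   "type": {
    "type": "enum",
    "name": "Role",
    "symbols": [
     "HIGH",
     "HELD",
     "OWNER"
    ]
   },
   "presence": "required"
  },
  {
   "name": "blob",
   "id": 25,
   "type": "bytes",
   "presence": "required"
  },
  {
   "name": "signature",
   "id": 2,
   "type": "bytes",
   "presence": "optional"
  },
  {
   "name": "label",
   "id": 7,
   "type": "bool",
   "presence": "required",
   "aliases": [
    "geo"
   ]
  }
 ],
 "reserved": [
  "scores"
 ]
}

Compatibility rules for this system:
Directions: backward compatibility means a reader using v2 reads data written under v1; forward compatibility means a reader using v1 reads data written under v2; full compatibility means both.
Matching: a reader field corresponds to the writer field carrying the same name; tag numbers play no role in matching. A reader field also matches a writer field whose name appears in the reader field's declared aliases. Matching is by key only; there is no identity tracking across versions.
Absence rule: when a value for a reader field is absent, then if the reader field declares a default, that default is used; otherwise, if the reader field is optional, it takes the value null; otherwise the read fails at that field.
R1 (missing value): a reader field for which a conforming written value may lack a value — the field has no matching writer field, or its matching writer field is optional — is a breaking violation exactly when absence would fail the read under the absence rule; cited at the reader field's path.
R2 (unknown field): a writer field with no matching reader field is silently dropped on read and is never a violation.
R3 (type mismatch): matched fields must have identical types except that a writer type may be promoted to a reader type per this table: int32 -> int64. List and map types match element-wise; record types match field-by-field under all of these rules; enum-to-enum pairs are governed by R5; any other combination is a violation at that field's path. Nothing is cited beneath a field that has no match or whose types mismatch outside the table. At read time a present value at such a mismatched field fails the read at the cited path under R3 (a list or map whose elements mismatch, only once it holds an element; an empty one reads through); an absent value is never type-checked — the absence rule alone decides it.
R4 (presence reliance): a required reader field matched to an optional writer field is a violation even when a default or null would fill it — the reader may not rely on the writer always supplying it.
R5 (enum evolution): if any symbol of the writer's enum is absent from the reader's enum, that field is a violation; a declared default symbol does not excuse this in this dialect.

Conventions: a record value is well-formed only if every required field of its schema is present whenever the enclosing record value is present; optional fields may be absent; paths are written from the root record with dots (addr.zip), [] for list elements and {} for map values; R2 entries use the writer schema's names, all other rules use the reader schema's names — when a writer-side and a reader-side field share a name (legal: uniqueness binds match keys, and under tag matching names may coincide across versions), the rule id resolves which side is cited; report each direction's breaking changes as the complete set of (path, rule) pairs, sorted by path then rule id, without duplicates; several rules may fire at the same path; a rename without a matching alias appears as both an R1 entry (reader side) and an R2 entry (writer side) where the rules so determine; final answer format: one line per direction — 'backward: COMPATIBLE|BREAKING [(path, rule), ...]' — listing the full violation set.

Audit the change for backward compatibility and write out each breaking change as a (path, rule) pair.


backward: BREAKING [(label, R3), (tier, R1)]

in Profile below, arrows point writer -> reader
checking backward for Profile: reader v2 against writer v1:
  no writer field matches reader tier
  blob: bytes -> bytes, writer required; from blob
  signature: bytes -> bytes, writer optional; from signature
  label: string -> bool, writer required; from label
  writer status: unknown to reader
  writer factor: unknown to reader
  violation R3 at label
  violation R1 at tier
  => backward: BREAKING (2)
diffs on Profile not affecting the asked answer:
  removed field factor from record Profile -> fires only in the forward direction of Profile, which is not asked here
  field blob in record Profile: tag 11 changed to 25 -> inert for the asked Profile verdict: nothing fires


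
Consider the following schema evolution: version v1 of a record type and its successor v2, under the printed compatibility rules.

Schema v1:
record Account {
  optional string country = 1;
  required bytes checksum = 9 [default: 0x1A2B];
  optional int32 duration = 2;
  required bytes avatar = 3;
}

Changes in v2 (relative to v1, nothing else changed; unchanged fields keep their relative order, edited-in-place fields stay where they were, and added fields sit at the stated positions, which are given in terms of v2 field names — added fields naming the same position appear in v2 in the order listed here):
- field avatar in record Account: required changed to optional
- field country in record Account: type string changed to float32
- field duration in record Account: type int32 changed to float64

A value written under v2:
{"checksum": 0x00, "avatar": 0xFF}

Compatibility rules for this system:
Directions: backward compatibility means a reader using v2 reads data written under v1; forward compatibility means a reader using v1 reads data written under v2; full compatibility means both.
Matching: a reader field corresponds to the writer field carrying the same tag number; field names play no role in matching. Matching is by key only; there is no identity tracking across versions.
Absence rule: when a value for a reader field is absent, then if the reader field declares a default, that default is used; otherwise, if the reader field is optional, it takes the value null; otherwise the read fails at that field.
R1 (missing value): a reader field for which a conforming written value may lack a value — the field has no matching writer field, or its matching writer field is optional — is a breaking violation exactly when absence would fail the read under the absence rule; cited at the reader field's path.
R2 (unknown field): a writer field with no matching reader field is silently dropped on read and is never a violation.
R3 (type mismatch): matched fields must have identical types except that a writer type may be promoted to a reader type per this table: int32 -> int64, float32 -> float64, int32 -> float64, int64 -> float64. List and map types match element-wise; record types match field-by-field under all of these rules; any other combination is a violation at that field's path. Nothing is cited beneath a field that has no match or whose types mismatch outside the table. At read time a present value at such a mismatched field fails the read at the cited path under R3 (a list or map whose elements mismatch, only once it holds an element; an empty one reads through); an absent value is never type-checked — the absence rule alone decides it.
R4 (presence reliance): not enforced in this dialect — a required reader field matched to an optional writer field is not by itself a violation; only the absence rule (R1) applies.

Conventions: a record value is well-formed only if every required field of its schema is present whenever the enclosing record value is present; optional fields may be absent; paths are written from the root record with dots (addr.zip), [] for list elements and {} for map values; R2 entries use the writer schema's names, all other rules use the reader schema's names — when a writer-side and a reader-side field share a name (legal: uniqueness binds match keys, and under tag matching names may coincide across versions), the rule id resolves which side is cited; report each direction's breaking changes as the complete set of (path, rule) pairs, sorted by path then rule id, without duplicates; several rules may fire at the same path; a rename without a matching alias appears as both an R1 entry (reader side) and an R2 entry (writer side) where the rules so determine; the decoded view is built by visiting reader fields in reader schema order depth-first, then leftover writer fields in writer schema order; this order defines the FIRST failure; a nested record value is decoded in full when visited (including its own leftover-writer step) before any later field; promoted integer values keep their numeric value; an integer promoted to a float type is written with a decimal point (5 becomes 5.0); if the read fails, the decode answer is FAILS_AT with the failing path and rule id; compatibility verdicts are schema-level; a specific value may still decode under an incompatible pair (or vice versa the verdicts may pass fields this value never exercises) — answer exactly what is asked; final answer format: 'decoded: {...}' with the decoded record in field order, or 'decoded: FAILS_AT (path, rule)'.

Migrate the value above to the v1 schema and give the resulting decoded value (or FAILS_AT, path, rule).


the writer's type comes first in each Account pair
decoding the Account value with the v1 reader:
  country := null (absent, optional -> null)
  checksum := 0x00
  duration := null (absent, optional -> null)
  avatar := 0xFF
  => decoded: {"country": null, "checksum": 0x00, "duration": null, "avatar": 0xFF}
remaining Account differences; none change what is asked:
  field avatar in record Account: required changed to optional -> shifts the Account verdicts, not this decode
  field country in record Account: type string changed to float32 -> shifts the Account verdicts, not this decode
  field duration in record Account: type int32 changed to float64 -> shifts the Account verdicts, not this decode

decoded: {"country": null, "checksum": 0x00, "duration": null, "avatar": 0xFF}


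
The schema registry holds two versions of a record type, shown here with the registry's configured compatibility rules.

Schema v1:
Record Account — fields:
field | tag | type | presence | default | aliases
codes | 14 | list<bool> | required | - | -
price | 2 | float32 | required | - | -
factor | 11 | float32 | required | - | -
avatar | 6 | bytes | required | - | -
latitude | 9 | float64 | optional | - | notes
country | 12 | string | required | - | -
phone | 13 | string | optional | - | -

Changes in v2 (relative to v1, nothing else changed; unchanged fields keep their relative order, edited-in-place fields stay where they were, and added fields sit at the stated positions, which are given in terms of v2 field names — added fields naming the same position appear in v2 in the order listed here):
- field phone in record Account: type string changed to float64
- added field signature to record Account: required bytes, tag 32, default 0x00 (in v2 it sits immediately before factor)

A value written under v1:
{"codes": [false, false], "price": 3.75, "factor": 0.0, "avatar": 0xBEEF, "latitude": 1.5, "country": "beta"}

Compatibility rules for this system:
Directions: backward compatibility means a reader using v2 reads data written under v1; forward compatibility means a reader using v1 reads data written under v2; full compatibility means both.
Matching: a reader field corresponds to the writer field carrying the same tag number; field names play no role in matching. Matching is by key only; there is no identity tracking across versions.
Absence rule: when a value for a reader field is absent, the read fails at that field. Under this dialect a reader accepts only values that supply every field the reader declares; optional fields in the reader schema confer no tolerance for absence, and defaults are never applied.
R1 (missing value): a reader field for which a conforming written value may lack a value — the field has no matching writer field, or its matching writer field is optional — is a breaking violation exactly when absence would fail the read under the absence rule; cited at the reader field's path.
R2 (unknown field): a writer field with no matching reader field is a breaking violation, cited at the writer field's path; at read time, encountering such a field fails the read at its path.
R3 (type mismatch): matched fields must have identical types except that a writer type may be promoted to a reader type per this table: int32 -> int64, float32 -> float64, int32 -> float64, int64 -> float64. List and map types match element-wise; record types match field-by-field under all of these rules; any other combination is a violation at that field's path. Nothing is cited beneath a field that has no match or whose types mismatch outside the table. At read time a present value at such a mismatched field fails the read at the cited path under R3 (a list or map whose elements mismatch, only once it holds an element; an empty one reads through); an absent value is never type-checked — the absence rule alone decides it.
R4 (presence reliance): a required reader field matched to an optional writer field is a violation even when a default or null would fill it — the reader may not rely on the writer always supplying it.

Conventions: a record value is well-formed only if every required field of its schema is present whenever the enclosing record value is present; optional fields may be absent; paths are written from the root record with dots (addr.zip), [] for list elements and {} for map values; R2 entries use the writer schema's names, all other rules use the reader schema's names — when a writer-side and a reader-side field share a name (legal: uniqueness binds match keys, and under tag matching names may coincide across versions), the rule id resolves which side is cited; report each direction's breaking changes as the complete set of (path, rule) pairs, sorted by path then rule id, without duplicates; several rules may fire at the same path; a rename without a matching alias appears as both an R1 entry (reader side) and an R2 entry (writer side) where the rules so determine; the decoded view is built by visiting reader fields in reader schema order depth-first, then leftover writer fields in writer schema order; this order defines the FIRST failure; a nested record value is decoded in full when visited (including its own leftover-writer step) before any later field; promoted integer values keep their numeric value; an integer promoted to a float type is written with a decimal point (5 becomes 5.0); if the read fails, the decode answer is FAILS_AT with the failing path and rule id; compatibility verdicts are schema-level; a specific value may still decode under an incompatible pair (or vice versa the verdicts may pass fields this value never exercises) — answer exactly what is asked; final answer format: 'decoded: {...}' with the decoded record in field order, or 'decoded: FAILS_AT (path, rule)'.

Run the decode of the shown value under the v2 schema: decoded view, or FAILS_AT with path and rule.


decoded: FAILS_AT (signature, R1)

the writer's type comes first in each Account pair
decode (reader v2):
  codes := [false, false]
  price := 3.75
  read fails at signature under R1 (no fill)
  => FAILS_AT (signature, R1)
the rest of the Account diff is inert for this question:
  field phone in record Account: type string changed to float64 -> shifts the Account verdicts, not this decode


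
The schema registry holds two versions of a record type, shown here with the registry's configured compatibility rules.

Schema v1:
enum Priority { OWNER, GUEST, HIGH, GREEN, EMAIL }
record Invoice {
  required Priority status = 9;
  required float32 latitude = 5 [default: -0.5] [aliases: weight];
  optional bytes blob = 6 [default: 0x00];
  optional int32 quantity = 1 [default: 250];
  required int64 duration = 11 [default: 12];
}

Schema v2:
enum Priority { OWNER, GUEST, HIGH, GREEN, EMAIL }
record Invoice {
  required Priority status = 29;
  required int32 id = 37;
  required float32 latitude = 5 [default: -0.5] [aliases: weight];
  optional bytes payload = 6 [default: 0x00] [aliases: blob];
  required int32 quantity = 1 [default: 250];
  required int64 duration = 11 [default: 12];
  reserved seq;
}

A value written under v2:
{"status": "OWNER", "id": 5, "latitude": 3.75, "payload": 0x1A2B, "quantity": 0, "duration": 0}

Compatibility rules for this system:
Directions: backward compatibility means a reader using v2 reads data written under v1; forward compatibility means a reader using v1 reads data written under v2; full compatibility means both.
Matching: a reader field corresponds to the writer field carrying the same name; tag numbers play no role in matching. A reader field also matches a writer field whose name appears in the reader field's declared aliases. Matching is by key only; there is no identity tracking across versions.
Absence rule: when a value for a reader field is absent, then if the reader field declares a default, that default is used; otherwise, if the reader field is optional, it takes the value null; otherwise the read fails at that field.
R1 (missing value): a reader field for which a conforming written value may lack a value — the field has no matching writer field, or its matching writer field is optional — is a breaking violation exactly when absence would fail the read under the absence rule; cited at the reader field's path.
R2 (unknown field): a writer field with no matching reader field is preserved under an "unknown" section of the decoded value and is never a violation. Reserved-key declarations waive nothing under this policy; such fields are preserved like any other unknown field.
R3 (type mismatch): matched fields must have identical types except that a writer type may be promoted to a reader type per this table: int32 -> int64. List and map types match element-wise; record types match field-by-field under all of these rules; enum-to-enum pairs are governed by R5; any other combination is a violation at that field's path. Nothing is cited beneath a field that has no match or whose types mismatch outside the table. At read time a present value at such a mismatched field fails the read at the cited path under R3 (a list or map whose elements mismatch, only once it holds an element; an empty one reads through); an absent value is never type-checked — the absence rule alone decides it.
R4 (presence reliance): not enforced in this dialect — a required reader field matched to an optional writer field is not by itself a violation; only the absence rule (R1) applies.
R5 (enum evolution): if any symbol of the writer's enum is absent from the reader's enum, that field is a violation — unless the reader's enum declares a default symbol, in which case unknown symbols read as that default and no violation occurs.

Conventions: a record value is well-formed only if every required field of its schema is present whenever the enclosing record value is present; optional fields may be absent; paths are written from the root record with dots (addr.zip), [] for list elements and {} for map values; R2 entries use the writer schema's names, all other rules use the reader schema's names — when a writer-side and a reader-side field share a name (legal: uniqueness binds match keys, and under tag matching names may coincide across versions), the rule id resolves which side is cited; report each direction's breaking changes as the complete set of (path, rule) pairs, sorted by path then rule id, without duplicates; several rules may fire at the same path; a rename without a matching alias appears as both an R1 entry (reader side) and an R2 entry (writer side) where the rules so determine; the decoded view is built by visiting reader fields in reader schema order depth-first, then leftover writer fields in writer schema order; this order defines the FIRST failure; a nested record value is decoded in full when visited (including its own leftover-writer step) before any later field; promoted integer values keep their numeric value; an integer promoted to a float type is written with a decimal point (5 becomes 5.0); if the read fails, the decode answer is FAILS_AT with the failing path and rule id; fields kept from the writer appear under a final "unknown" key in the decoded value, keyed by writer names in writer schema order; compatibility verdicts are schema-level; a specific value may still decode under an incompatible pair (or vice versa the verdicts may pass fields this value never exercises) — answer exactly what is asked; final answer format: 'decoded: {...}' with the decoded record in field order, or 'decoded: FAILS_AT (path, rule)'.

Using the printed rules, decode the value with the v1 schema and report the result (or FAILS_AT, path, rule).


decoded: {"status": "OWNER", "latitude": 3.75, "blob": 0x00, "quantity": 0, "duration": 0, "unknown": {"id": 5, "payload": 0x1A2B}}

in Invoice below, arrows point writer -> reader
migrating the Invoice value to v1:
  status := "OWNER"
  latitude := 3.75
  blob := 0x00 (missing; default applied)
  quantity := 0
  duration := 0
  writer id: kept under "unknown"
  writer payload: kept under "unknown"
  => decoded: {"status": "OWNER", "latitude": 3.75, "blob": 0x00, "quantity": 0, "duration": 0, "unknown": {"id": 5, "payload": 0x1A2B}}
remaining Invoice differences; none change what is asked:
  field quantity in record Invoice: optional changed to required -> no rule fires on it and the decoded Invoice view is identical with or without it
  field status in record Invoice: tag 9 changed to 29 -> no rule fires on it and the decoded Invoice view is identical with or without it


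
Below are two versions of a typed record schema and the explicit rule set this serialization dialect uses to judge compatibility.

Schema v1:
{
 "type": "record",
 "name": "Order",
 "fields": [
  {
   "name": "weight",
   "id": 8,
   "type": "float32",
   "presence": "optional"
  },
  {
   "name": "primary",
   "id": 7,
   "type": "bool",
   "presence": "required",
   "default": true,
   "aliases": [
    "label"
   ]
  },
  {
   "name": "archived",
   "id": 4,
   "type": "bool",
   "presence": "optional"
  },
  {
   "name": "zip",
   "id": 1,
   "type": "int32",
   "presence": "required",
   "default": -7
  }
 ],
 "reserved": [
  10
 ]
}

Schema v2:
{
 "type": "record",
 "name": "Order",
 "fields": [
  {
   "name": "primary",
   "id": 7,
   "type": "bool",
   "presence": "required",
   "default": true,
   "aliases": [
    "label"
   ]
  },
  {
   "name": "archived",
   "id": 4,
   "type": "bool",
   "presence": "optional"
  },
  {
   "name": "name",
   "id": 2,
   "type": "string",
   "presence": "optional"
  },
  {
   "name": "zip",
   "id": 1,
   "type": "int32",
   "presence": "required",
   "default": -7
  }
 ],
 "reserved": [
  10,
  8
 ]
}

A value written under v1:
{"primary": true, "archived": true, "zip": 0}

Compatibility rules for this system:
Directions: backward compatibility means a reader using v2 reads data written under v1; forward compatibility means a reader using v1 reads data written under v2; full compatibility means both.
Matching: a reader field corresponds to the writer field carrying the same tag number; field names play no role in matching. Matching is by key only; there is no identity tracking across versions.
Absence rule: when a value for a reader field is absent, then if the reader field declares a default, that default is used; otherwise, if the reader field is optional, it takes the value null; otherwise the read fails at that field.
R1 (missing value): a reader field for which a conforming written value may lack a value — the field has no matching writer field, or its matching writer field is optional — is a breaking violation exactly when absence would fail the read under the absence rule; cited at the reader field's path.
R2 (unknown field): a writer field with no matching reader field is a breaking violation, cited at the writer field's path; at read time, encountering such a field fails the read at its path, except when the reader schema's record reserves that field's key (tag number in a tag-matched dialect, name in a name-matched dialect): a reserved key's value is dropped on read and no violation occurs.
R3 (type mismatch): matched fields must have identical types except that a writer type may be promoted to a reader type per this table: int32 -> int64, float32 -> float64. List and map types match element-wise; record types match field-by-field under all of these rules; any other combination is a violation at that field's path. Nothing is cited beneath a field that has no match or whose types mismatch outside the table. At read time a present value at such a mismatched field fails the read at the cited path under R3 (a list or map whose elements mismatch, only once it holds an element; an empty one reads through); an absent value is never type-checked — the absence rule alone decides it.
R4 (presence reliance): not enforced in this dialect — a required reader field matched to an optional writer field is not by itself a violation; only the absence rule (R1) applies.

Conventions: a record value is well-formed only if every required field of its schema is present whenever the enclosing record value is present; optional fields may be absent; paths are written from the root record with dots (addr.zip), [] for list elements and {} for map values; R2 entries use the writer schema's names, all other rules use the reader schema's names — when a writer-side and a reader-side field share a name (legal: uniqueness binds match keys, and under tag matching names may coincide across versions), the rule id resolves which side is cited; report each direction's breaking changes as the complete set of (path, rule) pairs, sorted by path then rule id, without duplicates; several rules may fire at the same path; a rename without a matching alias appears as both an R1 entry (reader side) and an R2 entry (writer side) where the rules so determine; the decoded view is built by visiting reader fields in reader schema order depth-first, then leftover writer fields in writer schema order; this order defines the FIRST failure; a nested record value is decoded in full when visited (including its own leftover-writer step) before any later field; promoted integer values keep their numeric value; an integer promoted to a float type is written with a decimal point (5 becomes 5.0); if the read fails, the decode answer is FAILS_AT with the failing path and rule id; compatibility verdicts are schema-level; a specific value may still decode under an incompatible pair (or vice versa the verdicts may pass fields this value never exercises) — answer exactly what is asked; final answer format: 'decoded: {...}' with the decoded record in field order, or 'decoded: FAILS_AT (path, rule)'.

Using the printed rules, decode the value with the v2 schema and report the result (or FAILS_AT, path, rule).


decoded: {"primary": true, "archived": true, "name": null, "zip": 0}

arrows below run writer -> reader for Order
migrating the Order value to v2:
  primary := true
  archived := true
  name := null (not supplied -> null)
  zip := 0
  => decoded: {"primary": true, "archived": true, "name": null, "zip": 0}


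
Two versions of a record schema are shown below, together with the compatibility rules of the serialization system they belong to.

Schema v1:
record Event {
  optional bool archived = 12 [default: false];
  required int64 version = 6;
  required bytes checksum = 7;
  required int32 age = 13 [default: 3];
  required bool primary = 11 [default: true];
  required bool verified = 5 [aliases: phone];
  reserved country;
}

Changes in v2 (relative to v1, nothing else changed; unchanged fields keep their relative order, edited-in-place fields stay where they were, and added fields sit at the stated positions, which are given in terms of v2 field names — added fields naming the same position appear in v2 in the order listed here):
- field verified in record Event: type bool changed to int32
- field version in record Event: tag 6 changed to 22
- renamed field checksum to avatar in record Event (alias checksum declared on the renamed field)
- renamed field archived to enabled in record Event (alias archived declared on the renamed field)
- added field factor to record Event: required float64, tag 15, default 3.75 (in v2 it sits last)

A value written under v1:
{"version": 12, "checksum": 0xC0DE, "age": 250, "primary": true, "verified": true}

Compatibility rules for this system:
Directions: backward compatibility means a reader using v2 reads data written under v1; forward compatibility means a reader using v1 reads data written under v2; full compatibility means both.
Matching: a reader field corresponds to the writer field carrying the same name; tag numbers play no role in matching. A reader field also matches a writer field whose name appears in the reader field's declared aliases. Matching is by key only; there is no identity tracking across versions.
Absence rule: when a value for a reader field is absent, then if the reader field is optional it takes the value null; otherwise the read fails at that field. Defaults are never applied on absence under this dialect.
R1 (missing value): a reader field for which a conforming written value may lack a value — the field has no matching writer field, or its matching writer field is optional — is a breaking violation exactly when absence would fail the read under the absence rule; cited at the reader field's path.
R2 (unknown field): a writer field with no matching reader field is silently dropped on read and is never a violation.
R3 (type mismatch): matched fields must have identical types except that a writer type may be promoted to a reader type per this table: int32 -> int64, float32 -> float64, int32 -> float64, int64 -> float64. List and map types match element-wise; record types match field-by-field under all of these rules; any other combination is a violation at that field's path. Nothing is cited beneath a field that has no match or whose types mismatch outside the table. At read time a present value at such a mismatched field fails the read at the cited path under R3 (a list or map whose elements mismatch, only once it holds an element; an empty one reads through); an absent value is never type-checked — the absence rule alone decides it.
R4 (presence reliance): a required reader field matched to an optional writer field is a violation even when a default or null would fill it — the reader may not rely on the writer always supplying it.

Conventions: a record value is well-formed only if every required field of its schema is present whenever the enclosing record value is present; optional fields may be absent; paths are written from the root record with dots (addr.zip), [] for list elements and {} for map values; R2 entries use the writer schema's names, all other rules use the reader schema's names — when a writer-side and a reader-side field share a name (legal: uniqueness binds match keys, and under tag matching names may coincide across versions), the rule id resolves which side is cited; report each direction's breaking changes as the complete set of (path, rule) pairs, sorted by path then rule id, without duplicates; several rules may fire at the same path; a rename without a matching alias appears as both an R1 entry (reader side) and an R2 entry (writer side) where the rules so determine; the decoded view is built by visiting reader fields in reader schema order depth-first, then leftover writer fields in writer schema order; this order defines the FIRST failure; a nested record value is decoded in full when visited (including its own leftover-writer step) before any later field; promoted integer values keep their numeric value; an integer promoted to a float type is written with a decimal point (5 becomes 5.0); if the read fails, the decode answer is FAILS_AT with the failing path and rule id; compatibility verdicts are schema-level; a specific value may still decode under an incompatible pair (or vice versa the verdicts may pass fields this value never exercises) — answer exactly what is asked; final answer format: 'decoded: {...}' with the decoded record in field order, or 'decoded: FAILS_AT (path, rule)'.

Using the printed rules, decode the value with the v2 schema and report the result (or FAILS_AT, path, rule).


decoded: FAILS_AT (verified, R3)

arrows below run writer -> reader for Event
decode walk for Event under reader schema v2:
  enabled := null (absent, optional -> null)
  version := 12
  avatar := 0xC0DE (from writer checksum)
  age := 250
  primary := true
  read fails at verified under R3
  => FAILS_AT (verified, R3)
the rest of the Event diff is inert for this question:
  field version in record Event: tag 6 changed to 22 -> fires no rule on Event under this dialect and leaves the result unchanged
  renamed field checksum to avatar in record Event (alias checksum declared on the renamed field) -> shifts the Event verdicts, not this decode
  renamed field archived to enabled in record Event (alias archived declared on the renamed field) -> fires no rule on Event under this dialect and leaves the result unchanged
  added field factor to record Event: required float64, tag 15, default 3.75 (in v2 it sits last) -> shifts the Event verdicts, not this decode


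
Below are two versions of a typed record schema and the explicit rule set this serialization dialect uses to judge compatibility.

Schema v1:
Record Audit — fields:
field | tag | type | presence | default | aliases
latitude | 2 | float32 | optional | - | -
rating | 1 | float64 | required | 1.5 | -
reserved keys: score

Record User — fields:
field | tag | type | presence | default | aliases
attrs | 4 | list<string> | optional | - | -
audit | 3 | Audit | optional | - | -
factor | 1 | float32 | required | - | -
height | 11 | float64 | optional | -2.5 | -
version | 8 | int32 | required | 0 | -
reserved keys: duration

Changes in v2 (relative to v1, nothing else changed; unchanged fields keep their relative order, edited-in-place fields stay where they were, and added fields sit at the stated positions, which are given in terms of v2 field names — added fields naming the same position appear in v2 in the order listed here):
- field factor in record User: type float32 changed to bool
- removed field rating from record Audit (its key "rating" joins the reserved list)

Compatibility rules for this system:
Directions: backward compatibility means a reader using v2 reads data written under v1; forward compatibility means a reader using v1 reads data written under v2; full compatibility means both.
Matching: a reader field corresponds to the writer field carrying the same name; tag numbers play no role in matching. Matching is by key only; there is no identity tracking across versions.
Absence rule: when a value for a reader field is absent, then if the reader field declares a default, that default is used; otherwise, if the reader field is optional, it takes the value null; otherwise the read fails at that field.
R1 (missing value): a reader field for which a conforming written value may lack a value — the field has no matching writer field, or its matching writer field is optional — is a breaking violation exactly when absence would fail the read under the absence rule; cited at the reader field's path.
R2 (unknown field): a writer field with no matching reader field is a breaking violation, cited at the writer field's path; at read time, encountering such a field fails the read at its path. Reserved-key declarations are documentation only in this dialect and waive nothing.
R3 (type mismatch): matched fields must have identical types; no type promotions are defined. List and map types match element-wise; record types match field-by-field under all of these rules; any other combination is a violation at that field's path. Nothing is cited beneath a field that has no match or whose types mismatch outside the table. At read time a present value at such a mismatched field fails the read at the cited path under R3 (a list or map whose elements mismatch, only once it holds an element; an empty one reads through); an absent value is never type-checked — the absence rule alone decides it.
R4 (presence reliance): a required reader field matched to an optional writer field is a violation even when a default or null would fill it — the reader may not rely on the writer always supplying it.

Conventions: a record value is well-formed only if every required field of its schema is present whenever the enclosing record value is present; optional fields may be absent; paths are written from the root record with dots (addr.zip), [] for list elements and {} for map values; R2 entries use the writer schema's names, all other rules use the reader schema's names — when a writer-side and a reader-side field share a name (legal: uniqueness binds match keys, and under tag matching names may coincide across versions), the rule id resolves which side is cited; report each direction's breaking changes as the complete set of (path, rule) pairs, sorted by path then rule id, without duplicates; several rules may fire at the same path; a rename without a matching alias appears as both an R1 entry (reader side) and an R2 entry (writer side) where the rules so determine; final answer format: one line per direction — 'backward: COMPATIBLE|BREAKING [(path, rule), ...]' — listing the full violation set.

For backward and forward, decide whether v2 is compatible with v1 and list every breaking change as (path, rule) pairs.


backward: BREAKING [(audit.rating, R2), (factor, R3)]; forward: BREAKING [(factor, R3)]

the writer's type comes first in each User pair
backward on User — v2 reading data written by v1:
  attrs <- attrs (list<string> -> list<string>, writer optional)
  audit <- audit (Audit -> Audit, writer optional)
  factor <- factor (float32 -> bool, writer required)
  height <- height (float64 -> float64, writer optional)
  version <- version (int32 -> int32, writer required)
  audit.latitude <- audit.latitude (float32 -> float32, writer optional)
  leftover writer field: audit.rating
  R2 fires at audit.rating
  R3 fires at factor
  => backward verdict for User: BREAKING, 2 violation(s)
forward on User — v1 reading data written by v2:
  attrs <- attrs (list<string> -> list<string>, writer optional)
  audit <- audit (Audit -> Audit, writer optional)
  factor <- factor (bool -> float32, writer required)
  height <- height (float64 -> float64, writer optional)
  version <- version (int32 -> int32, writer required)
  audit.latitude <- audit.latitude (float32 -> float32, writer optional)
  audit.rating: no writer-side match
  R3 fires at factor
  => forward verdict for User: BREAKING, 1 violation(s)


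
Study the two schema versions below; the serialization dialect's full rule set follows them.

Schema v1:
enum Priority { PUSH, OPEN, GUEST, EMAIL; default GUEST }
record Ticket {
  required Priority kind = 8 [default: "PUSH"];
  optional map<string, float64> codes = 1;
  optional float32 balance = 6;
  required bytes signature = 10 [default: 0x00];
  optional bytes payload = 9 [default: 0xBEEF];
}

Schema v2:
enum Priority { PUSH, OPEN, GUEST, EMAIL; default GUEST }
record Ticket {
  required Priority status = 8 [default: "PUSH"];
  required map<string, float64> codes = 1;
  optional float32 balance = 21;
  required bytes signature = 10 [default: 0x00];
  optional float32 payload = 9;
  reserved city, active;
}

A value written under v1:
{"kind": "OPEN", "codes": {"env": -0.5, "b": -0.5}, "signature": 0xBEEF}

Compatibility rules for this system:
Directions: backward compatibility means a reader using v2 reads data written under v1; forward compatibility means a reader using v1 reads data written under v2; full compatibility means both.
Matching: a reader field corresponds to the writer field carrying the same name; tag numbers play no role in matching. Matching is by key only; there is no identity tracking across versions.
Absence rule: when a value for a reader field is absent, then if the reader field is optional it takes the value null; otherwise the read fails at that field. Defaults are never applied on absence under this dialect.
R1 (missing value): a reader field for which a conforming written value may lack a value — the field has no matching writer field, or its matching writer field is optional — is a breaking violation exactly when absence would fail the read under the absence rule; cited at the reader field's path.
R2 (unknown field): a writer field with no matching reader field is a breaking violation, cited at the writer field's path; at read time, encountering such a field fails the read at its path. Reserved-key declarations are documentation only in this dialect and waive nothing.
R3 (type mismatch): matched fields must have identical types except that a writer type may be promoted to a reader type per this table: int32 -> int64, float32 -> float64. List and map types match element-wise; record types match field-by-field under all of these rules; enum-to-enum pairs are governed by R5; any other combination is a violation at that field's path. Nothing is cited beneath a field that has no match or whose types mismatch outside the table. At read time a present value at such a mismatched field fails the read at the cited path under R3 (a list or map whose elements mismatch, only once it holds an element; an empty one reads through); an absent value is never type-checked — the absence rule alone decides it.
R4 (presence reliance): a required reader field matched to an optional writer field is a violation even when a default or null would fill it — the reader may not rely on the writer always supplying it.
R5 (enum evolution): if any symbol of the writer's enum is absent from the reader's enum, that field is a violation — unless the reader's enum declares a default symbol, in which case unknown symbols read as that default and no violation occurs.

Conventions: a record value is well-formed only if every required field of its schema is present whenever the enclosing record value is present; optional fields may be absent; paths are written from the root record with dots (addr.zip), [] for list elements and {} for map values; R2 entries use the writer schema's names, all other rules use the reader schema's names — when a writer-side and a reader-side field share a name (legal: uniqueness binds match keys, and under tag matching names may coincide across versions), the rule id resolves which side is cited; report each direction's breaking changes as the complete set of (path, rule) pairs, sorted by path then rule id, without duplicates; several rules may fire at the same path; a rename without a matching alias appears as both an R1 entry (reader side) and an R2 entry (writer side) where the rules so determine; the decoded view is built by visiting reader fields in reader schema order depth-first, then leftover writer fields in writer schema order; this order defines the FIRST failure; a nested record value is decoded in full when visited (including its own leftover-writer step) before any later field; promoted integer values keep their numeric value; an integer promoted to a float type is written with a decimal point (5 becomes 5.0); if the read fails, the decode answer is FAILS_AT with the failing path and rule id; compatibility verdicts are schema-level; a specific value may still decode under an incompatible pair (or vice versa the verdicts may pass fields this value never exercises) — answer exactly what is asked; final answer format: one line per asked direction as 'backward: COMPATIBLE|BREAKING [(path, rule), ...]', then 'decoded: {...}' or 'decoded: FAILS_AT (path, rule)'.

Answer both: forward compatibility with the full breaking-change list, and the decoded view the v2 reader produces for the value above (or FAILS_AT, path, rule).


the writer's type comes first in each Ticket pair
forward analysis of Ticket with v1 as reader and v2 as writer:
  no writer field matches reader kind
  codes: map<string, float64> -> map<string, float64>, writer required; from codes
  balance: float32 -> float32, writer optional; from balance
  signature: bytes -> bytes, writer required; from signature
  payload: float32 -> bytes, writer optional; from payload
  writer field status has no reader counterpart
  rule R1 violated at kind
  rule R3 violated at payload
  rule R2 violated at status
  => 3 violation(s): forward is BREAKING for Ticket
migrating the Ticket value to v2:
  read fails at status under R1 (no fill)
  => FAILS_AT (status, R1)
ruling out the remaining Ticket differences:
  field balance in record Ticket: tag 6 changed to 21 -> triggers nothing under Ticket's printed rules — same verdict
  field codes in record Ticket: optional changed to required -> fires only in the backward direction of Ticket, which is not asked here

forward: BREAKING [(kind, R1), (payload, R3), (status, R2)]; decoded: FAILS_AT (status, R1)
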